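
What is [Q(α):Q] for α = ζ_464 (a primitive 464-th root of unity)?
[Q(α):Q] = 224

The minimal polynomial of ζ_464 over Q is the 464-th cyclotomic polynomial Φ_464(x), which is irreducible over Q and has degree φ(464) = 224. Hence [Q(α):Q] = φ(464) = 224.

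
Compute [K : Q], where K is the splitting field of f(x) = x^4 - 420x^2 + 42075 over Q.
[K : Q] = 4

Solving the quadratic in x^2: x^2 = (420 ± √(420^2 - 4·42075))/2 = (420 ± √8100)/2 = (420 ± 90)/2, giving x^2 = 165 or x^2 = 255. So f(x) = (x^2 - 165)(x^2 - 255) and the roots of f are ±√165, ±√255. Hence the splitting field is K = Q(√165, √255). Since 165 and 255 are distinct squarefree integers > 1, their product 42075 is not a perfect square, so √255 ∉ Q(√165). By the tower law [K:Q] = [Q(√165,√255):Q(√165)] · [Q(√165):Q] = 2 · 2 = 4.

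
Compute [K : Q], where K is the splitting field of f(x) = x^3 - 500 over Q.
[K : Q] = 6

The roots of x^3 - 500 are ∛500, ω∛500, ω^2∛500 where ω = e^(2πi/3) is a primitive cube root of unity, so K = Q(∛500, ω). Now [Q(∛500):Q] = 3 (since 500 is not a perfect cube, x^3 - 500 is irreducible) and [Q(ω):Q] = 2. Both 2 and 3 divide [K:Q], and [K:Q] ≤ 3·2 = 6, so [K:Q] = 6. (Equivalently: Q(∛500) ⊂ R but ω ∉ R, so [K : Q(∛500)] = 2.)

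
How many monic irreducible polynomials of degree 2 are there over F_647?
There are 208981 monic irreducible polynomials of degree 2 over F_647

Each element of F_{647^2} that lies in no proper subfield is a root of exactly one monic irreducible of degree 2 over F_647, and each such polynomial has 2 distinct roots in F_{647^2}. By Möbius inversion the count is N_647(2) = (1/2) Σ_{d|2} μ(2/d) · 647^d = (1/2)(μ(2)·647^1 + μ(1)·647^2) = 417962/2 = 208981.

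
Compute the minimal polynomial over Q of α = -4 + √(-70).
m_α(x) = x^2 + 8x + 86

From α + 4 = √(-70), squaring gives (α + 4)^2 = -70, i.e. α^2 + 8α + 16 = -70, so α^2 + 8α + 86 = 0. The discriminant of x^2 + 8x + 86 is (8)^2 - 4·(86) = 64 - 344 = -280, and 4·(-70) is not a perfect square in Q since -70 is squarefree and ≠ 1. Hence x^2 + 8x + 86 is irreducible over Q and is the minimal polynomial of α.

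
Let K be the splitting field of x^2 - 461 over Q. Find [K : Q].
[K : Q] = 2

f(x) = x^2 - 461 factors as (x - √461)(x + √461). The splitting field is K = Q(√461). Since 461 is squarefree and > 1, it is not a perfect square, so x^2 - 461 is irreducible over Q and [Q(√461) : Q] = 2. Hence [K : Q] = 2.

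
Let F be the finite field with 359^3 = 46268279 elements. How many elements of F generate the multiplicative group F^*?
There are φ(46268278) = 19147104 primitive elements

F_q^* is cyclic of order q - 1 = 46268278. A cyclic group of order m has exactly φ(m) generators. Here m = 46268278 = 2 · 7 · 37 · 179 · 499, so the number of primitive elements is φ(46268278) = 19147104.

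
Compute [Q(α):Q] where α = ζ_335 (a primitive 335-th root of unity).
[Q(α):Q] = 264

The minimal polynomial of ζ_335 over Q is the 335-th cyclotomic polynomial Φ_335(x), which is irreducible over Q and has degree φ(335) = 264. Hence [Q(α):Q] = φ(335) = 264.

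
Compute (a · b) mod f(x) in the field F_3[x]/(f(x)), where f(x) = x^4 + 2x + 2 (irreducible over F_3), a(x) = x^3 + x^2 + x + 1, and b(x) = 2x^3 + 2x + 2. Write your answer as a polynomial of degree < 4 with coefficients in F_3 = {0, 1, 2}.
a · b ≡ 2x^3 + 2x^2 + x (mod f(x))

Multiply in F_3[x]: a(x)·b(x) = (x^3 + x^2 + x + 1)·(2x^3 + 2x + 2) = 2x^6 + 2x^5 + x^4 + x^2 + x + 2. This has degree ≥ 4, so divide by f(x) over F_3: 2x^6 + 2x^5 + x^4 + x^2 + x + 2 = (2x^2 + 2x + 1)·(x^4 + 2x + 2) + (2x^3 + 2x^2 + x). Hence a·b ≡ 2x^3 + 2x^2 + x (mod f). (F_3[x]/(f) is a field with 3^4 = 81 elements since f is irreducible of degree 4.)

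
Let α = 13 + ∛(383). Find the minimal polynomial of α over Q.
m_α(x) = x^3 - 39x^2 + 507x - 2580

Set β = α - 13 = ∛(383), so β^3 = 383. Then (α - 13)^3 - 383 = 0, i.e. α is a root of g(x) = (x - 13)^3 - 383 = x^3 - 39x^2 + 507x - 2580. Since g(x) = h(x - 13) where h(x) = x^3 - 383, and h is irreducible over Q (because 383 is not a perfect cube, so h has no rational root, and a monic cubic with no rational root is irreducible), g is also irreducible (irreducibility is preserved under the substitution x → x - 13). Hence m_α(x) = x^3 - 39x^2 + 507x - 2580.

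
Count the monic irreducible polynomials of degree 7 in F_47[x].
There are 72374731488 monic irreducible polynomials of degree 7 over F_47

Each element of F_{47^7} that lies in no proper subfield is a root of exactly one monic irreducible of degree 7 over F_47, and each such polynomial has 7 distinct roots in F_{47^7}. By Möbius inversion the count is N_47(7) = (1/7) Σ_{d|7} μ(7/d) · 47^d = (1/7)(μ(7)·47^1 + μ(1)·47^7) = 506623120416/7 = 72374731488.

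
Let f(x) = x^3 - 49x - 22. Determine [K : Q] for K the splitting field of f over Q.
[K : Q] = 6

By the rational root test, any rational root of the monic integer polynomial f(x) = x^3 - 49x - 22 must be an integer dividing the constant term -22, i.e. one of ±{1, 2, 11, 22}. Evaluating: f(1) = -70, f(-1) = 26, f(2) = -112, f(-2) = 68, f(11) = 770, f(-11) = -814, f(22) = 9548, f(-22) = -9592; none is 0, so f has no rational root and is therefore irreducible over Q (a cubic with no linear factor over a field is irreducible). For an irreducible cubic, the Galois group is A_3 or S_3 according as the discriminant disc(f) = -4a^3 - 27b^2 = -4·(-49)^3 - 27·(-22)^2 = 457528 is or is not a square in Q. Here disc(f) = 457528 is not a perfect square in Q, so the Galois group of f over Q is not contained in A_3 and must be all of S_3. The splitting field has degree |S_3| = 6 over Q, so [K : Q] = 6.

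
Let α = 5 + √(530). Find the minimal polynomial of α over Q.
m_α(x) = x^2 - 10x - 505

From α - 5 = √(530), squaring gives (α - 5)^2 = 530, i.e. α^2 - 10α + 25 = 530, so α^2 - 10α - 505 = 0. The discriminant of x^2 - 10x - 505 is (-10)^2 - 4·(-505) = 100 + 2020 = 2120, and 4·(530) is not a perfect square in Q since 530 is squarefree and ≠ 1. Hence x^2 - 10x - 505 is irreducible over Q and is the minimal polynomial of α.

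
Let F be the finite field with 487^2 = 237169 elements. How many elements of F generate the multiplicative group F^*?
There are φ(237168) = 77760 primitive elements

F_q^* is cyclic of order q - 1 = 237168. A cyclic group of order m has exactly φ(m) generators. Here m = 237168 = 2^4 · 3^5 · 61, so the number of primitive elements is φ(237168) = 77760.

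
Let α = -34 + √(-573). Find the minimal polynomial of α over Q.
m_α(x) = x^2 + 68x + 1729

From α + 34 = √(-573), squaring gives (α + 34)^2 = -573, i.e. α^2 + 68α + 1156 = -573, so α^2 + 68α + 1729 = 0. The discriminant of x^2 + 68x + 1729 is (68)^2 - 4·(1729) = 4624 - 6916 = -2292, and 4·(-573) is not a perfect square in Q since -573 is squarefree and ≠ 1. Hence x^2 + 68x + 1729 is irreducible over Q and is the minimal polynomial of α.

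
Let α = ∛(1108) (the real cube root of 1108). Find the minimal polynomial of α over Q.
m_α(x) = x^3 - 1108

α satisfies α^3 = 1108, so x^3 - 1108 annihilates α. By the rational root test, a rational root p/q (in lowest terms) of x^3 - 1108 would satisfy p^3 = 1108 q^3, forcing q = 1 and p^3 = 1108; but 1108 is not a perfect cube, contradiction. A monic cubic over Q with no rational root is irreducible (any nontrivial factorization would include a linear factor). Hence x^3 - 1108 is the minimal polynomial of α, and in particular [Q(α):Q] = 3.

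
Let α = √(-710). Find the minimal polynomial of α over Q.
m_α(x) = x^2 + 710

α satisfies α^2 + 710 = 0, so x^2 + 710 annihilates α. Since d = -710 is squarefree and ≠ 1, it is not a perfect square in Q, so x^2 + 710 has no rational root and is therefore irreducible over Q (a degree-2 polynomial over a field is irreducible iff it has no root). Hence m_α(x) = x^2 + 710.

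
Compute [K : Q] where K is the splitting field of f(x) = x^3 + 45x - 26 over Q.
[K : Q] = 6

By the rational root test, any rational root of the monic integer polynomial f(x) = x^3 + 45x - 26 must be an integer dividing the constant term -26, i.e. one of ±{1, 2, 13, 26}. Evaluating: f(1) = 20, f(-1) = -72, f(2) = 72, f(-2) = -124, f(13) = 2756, f(-13) = -2808, f(26) = 18720, f(-26) = -18772; none is 0, so f has no rational root and is therefore irreducible over Q (a cubic with no linear factor over a field is irreducible). For an irreducible cubic, the Galois group is A_3 or S_3 according as the discriminant disc(f) = -4a^3 - 27b^2 = -4·(45)^3 - 27·(-26)^2 = -382752 is or is not a square in Q. Here disc(f) = -382752 is not a perfect square in Q, so the Galois group of f over Q is not contained in A_3 and must be all of S_3. The splitting field has degree |S_3| = 6 over Q, so [K : Q] = 6.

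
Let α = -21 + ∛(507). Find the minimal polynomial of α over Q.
m_α(x) = x^3 + 63x^2 + 1323x + 8754

Set β = α + 21 = ∛(507), so β^3 = 507. Then (α + 21)^3 - 507 = 0, i.e. α is a root of g(x) = (x + 21)^3 - 507 = x^3 + 63x^2 + 1323x + 8754. Since g(x) = h(x + 21) where h(x) = x^3 - 507, and h is irreducible over Q (because 507 is not a perfect cube, so h has no rational root, and a monic cubic with no rational root is irreducible), g is also irreducible (irreducibility is preserved under the substitution x → x + 21). Hence m_α(x) = x^3 + 63x^2 + 1323x + 8754.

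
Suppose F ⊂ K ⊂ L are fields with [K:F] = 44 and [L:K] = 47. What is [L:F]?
[L:F] = 2068

The tower law says that for any tower of field extensions F ⊂ K ⊂ L with finite degrees, [L:F] = [L:K] · [K:F]. Here this gives [L:F] = 47 · 44 = 2068.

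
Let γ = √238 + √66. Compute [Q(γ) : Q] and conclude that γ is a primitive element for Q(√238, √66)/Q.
[Q(γ) : Q] = 4 (equivalently, Q(γ) = Q(√238, √66))

Obviously Q(γ) ⊆ Q(√238, √66), and [Q(√238, √66):Q] = 4 (since 238, 66 are distinct squarefree integers > 1 with 15708 not a perfect square). To show equality we compute the minimal polynomial of γ. From γ = √238 + √66: γ^2 = 238 + 2√(15708) + 66 = 304 + 2√(15708), so γ^2 - 304 = 2√(15708); squaring, (γ^2 - 304)^2 = 4·15708, i.e. γ^4 - 608γ^2 + 92416 - 62832 = 0, i.e. γ^4 - 608γ^2 + 29584 = 0. So γ is a root of x^4 - 608x^2 + 29584. This polynomial is irreducible over Q: it has no rational root (each ±√238 ± √66 is irrational), and any factorization into two quadratics over Q would force √(15708) ∈ Q (pairing opposite roots) or √238, √66 ∈ Q (other pairings), all impossible. Hence [Q(γ):Q] = 4 = [Q(√238, √66):Q], so Q(γ) = Q(√238, √66).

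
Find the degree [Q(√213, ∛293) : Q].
[Q(√213, ∛293) : Q] = 6

Let L = Q(√213, ∛293). Since Q(√213) ⊂ L and [Q(√213):Q] = 2, the tower law gives 2 | [L:Q]. Likewise Q(∛293) ⊂ L with [Q(∛293):Q] = 3 (because 293 is not a perfect cube), so 3 | [L:Q]. As gcd(2,3) = 1, [L:Q] is divisible by 6. Conversely L is generated over Q by √213 and ∛293, so [L:Q] ≤ 2·3 = 6. Therefore [Q(√213, ∛293) : Q] = 6.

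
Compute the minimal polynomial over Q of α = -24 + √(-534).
m_α(x) = x^2 + 48x + 1110

From α + 24 = √(-534), squaring gives (α + 24)^2 = -534, i.e. α^2 + 48α + 576 = -534, so α^2 + 48α + 1110 = 0. The discriminant of x^2 + 48x + 1110 is (48)^2 - 4·(1110) = 2304 - 4440 = -2136, and 4·(-534) is not a perfect square in Q since -534 is squarefree and ≠ 1. Hence x^2 + 48x + 1110 is irreducible over Q and is the minimal polynomial of α.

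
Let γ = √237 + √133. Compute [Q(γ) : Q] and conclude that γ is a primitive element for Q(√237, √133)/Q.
[Q(γ) : Q] = 4 (equivalently, Q(γ) = Q(√237, √133))

Obviously Q(γ) ⊆ Q(√237, √133), and [Q(√237, √133):Q] = 4 (since 237, 133 are distinct squarefree integers > 1 with 31521 not a perfect square). To show equality we compute the minimal polynomial of γ. From γ = √237 + √133: γ^2 = 237 + 2√(31521) + 133 = 370 + 2√(31521), so γ^2 - 370 = 2√(31521); squaring, (γ^2 - 370)^2 = 4·31521, i.e. γ^4 - 740γ^2 + 136900 - 126084 = 0, i.e. γ^4 - 740γ^2 + 10816 = 0. So γ is a root of x^4 - 740x^2 + 10816. This polynomial is irreducible over Q: it has no rational root (each ±√237 ± √133 is irrational), and any factorization into two quadratics over Q would force √(31521) ∈ Q (pairing opposite roots) or √237, √133 ∈ Q (other pairings), all impossible. Hence [Q(γ):Q] = 4 = [Q(√237, √133):Q], so Q(γ) = Q(√237, √133).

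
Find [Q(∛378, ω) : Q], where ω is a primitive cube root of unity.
[Q(∛378, ω) : Q] = 6

[Q(∛378):Q] = 3 (min poly x^3 - 378, irreducible since 378 is not a perfect cube). [Q(ω):Q] = 2 (min poly x^2 + x + 1). Since Q(∛378) ⊂ R and ω ∉ R, we have ω ∉ Q(∛378), so x^2 + x + 1 remains irreducible over Q(∛378) and [Q(∛378, ω) : Q(∛378)] = 2. By the tower law, [Q(∛378, ω) : Q] = 3 · 2 = 6. (In fact Q(∛378, ω) is the splitting field of x^3 - 378 over Q.)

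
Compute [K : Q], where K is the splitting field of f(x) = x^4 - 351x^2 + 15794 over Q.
[K : Q] = 4

Solving the quadratic in x^2: x^2 = (351 ± √(351^2 - 4·15794))/2 = (351 ± √60025)/2 = (351 ± 245)/2, giving x^2 = 53 or x^2 = 298. So f(x) = (x^2 - 53)(x^2 - 298) and the roots of f are ±√53, ±√298. Hence the splitting field is K = Q(√53, √298). Since 53 and 298 are distinct squarefree integers > 1, their product 15794 is not a perfect square, so √298 ∉ Q(√53). By the tower law [K:Q] = [Q(√53,√298):Q(√53)] · [Q(√53):Q] = 2 · 2 = 4.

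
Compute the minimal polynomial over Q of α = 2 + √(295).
m_α(x) = x^2 - 4x - 291

From α - 2 = √(295), squaring gives (α - 2)^2 = 295, i.e. α^2 - 4α + 4 = 295, so α^2 - 4α - 291 = 0. The discriminant of x^2 - 4x - 291 is (-4)^2 - 4·(-291) = 16 + 1164 = 1180, and 4·(295) is not a perfect square in Q since 295 is squarefree and ≠ 1. Hence x^2 - 4x - 291 is irreducible over Q and is the minimal polynomial of α.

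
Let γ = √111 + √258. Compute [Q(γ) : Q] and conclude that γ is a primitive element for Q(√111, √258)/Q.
[Q(γ) : Q] = 4 (equivalently, Q(γ) = Q(√111, √258))

Obviously Q(γ) ⊆ Q(√111, √258), and [Q(√111, √258):Q] = 4 (since 111, 258 are distinct squarefree integers > 1 with 28638 not a perfect square). To show equality we compute the minimal polynomial of γ. From γ = √111 + √258: γ^2 = 111 + 2√(28638) + 258 = 369 + 2√(28638), so γ^2 - 369 = 2√(28638); squaring, (γ^2 - 369)^2 = 4·28638, i.e. γ^4 - 738γ^2 + 136161 - 114552 = 0, i.e. γ^4 - 738γ^2 + 21609 = 0. So γ is a root of x^4 - 738x^2 + 21609. This polynomial is irreducible over Q: it has no rational root (each ±√111 ± √258 is irrational), and any factorization into two quadratics over Q would force √(28638) ∈ Q (pairing opposite roots) or √111, √258 ∈ Q (other pairings), all impossible. Hence [Q(γ):Q] = 4 = [Q(√111, √258):Q], so Q(γ) = Q(√111, √258).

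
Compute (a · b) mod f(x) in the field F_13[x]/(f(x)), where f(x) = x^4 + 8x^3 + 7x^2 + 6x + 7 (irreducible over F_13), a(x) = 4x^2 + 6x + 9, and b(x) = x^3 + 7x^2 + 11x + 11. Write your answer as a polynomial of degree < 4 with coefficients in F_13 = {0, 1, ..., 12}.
a · b ≡ 12x^3 + 5x^2 + 8x + 7 (mod f(x))

Multiply in F_13[x]: a(x)·b(x) = (4x^2 + 6x + 9)·(x^3 + 7x^2 + 11x + 11) = 4x^5 + 8x^4 + 4x^3 + 4x^2 + 9x + 8. This has degree ≥ 4, so divide by f(x) over F_13: 4x^5 + 8x^4 + 4x^3 + 4x^2 + 9x + 8 = (4x + 2)·(x^4 + 8x^3 + 7x^2 + 6x + 7) + (12x^3 + 5x^2 + 8x + 7). Hence a·b ≡ 12x^3 + 5x^2 + 8x + 7 (mod f). (F_13[x]/(f) is a field with 13^4 = 28561 elements since f is irreducible of degree 4.)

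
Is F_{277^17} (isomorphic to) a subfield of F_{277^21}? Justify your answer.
No: F_{277^17} is not a subfield of F_{277^21}

F_{p^m} embeds in F_{p^n} iff m | n. Here 17 ∤ 21 (since 21 = 1·17 + 4 with remainder 4 ≠ 0), so F_{277^17} is not a subfield of F_{277^21}. Equivalently: if it were, the tower law would give 17 = [F_{277^17}:F_277] dividing [F_{277^21}:F_277] = 21, contradiction.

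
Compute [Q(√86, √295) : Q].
[Q(√86, √295) : Q] = 4

[Q(√86):Q] = 2 (min poly x^2 - 86, irreducible since 86 is squarefree > 1). For the top step, suppose √295 ∈ Q(√86), say √295 = c + d√86 with c, d ∈ Q. Squaring: 295 = c^2 + 86d^2 + 2cd√86. Since √86 ∉ Q this forces 2cd = 0. If d = 0 then √295 = c ∈ Q, contradicting 295 squarefree > 1. If c = 0 then 295 = 86d^2, so 86·295 = (86d)^2 is a perfect square in Q — but 86·295 = 25370 is not a perfect square (since 86 and 295 are distinct squarefree integers). Contradiction. Hence √295 ∉ Q(√86), so x^2 - 295 stays irreducible over Q(√86) and [Q(√86, √295) : Q(√86)] = 2. By the tower law, [Q(√86, √295) : Q] = 2 · 2 = 4.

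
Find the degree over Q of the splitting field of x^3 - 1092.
[K : Q] = 6

The roots of x^3 - 1092 are ∛1092, ω∛1092, ω^2∛1092 where ω = e^(2πi/3) is a primitive cube root of unity, so K = Q(∛1092, ω). Now [Q(∛1092):Q] = 3 (since 1092 is not a perfect cube, x^3 - 1092 is irreducible) and [Q(ω):Q] = 2. Both 2 and 3 divide [K:Q], and [K:Q] ≤ 3·2 = 6, so [K:Q] = 6. (Equivalently: Q(∛1092) ⊂ R but ω ∉ R, so [K : Q(∛1092)] = 2.)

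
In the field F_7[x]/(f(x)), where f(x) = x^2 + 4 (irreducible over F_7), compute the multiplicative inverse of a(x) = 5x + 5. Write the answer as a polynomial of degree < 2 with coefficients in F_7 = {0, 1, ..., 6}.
a(x)^(-1) ≡ 5x + 2 (mod f(x))

Since f is irreducible over F_7, F_7[x]/(f) is a field and a(x) ≠ 0 has an inverse. Apply the extended Euclidean algorithm to f(x) and a(x) in F_7[x]: f(x) = (3x + 4)·a(x) + (5). The last nonzero remainder is the constant 5 = gcd(f, a) in F_7. Back-substituting through the division chain expresses 5 = s(x)·a(x) + t(x)·f(x) with s(x) ≡ 4x + 3 (mod f), so (4x + 3)·a(x) ≡ 5 (mod f). Multiplying by 5^(-1) ≡ 3 in F_7 gives a(x)^(-1) ≡ 3·(4x + 3) ≡ 5x + 2 (mod f). Check: (5x + 5)·(5x + 2) = 4x^2 + 3 ≡ 1 (mod x^2 + 4).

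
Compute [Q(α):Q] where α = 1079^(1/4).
[Q(α):Q] = 4

α is a root of x^4 - 1079. By Eisenstein's criterion at the prime p = 13 (which divides the constant term 1079 but p^2 = 169 does not, since 1079 is squarefree), x^4 - 1079 is irreducible over Q. Hence [Q(α):Q] = 4.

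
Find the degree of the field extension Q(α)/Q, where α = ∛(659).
[Q(α):Q] = 3

The minimal polynomial of α is x^3 - 659, irreducible over Q since 659 is not a perfect cube (so x^3 - 659 has no rational root). Hence [Q(α):Q] = deg(m_α) = 3.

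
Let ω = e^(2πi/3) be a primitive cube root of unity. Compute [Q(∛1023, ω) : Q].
[Q(∛1023, ω) : Q] = 6

[Q(∛1023):Q] = 3 (min poly x^3 - 1023, irreducible since 1023 is not a perfect cube). [Q(ω):Q] = 2 (min poly x^2 + x + 1). Since Q(∛1023) ⊂ R and ω ∉ R, we have ω ∉ Q(∛1023), so x^2 + x + 1 remains irreducible over Q(∛1023) and [Q(∛1023, ω) : Q(∛1023)] = 2. By the tower law, [Q(∛1023, ω) : Q] = 3 · 2 = 6. (In fact Q(∛1023, ω) is the splitting field of x^3 - 1023 over Q.)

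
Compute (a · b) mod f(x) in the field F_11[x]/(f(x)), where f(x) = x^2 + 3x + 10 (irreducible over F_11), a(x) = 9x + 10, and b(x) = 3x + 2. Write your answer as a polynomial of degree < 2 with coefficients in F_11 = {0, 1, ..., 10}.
a · b ≡ 3 (mod f(x))

Multiply in F_11[x]: a(x)·b(x) = (9x + 10)·(3x + 2) = 5x^2 + 4x + 9. This has degree ≥ 2, so divide by f(x) over F_11: 5x^2 + 4x + 9 = (5)·(x^2 + 3x + 10) + (3). Hence a·b ≡ 3 (mod f). (F_11[x]/(f) is a field with 11^2 = 121 elements since f is irreducible of degree 2.)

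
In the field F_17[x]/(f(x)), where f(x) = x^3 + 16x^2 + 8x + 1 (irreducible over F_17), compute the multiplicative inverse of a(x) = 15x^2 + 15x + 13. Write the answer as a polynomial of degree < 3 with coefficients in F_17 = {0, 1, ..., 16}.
a(x)^(-1) ≡ 12x^2 + 6x + 2 (mod f(x))

Since f is irreducible over F_17, F_17[x]/(f) is a field and a(x) ≠ 0 has an inverse. Apply the extended Euclidean algorithm to f(x) and a(x) in F_17[x]: f(x) = (8x + 1)·a(x) + (8x + 5);  a(x) = (4x + 10)·(8x + 5) + (14). The last nonzero remainder is the constant 14 = gcd(f, a) in F_17. Back-substituting through the division chain expresses 14 = s(x)·a(x) + t(x)·f(x) with s(x) ≡ 15x^2 + 16x + 11 (mod f), so (15x^2 + 16x + 11)·a(x) ≡ 14 (mod f). Multiplying by 14^(-1) ≡ 11 in F_17 gives a(x)^(-1) ≡ 11·(15x^2 + 16x + 11) ≡ 12x^2 + 6x + 2 (mod f). Check: (15x^2 + 15x + 13)·(12x^2 + 6x + 2) = 10x^4 + 15x^3 + 4x^2 + 6x + 9 ≡ 1 (mod x^3 + 16x^2 + 8x + 1).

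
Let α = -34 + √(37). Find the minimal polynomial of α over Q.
m_α(x) = x^2 + 68x + 1119

From α + 34 = √(37), squaring gives (α + 34)^2 = 37, i.e. α^2 + 68α + 1156 = 37, so α^2 + 68α + 1119 = 0. The discriminant of x^2 + 68x + 1119 is (68)^2 - 4·(1119) = 4624 - 4476 = 148, and 4·(37) is not a perfect square in Q since 37 is squarefree and ≠ 1. Hence x^2 + 68x + 1119 is irreducible over Q and is the minimal polynomial of α.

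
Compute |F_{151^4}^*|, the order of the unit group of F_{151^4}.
|F_{151^4}^*| = 519885600

F_{151^4} has 151^4 = 519885601 elements; its multiplicative group consists of all nonzero elements, so |F_{151^4}^*| = 519885601 - 1 = 519885600. (It is cyclic since any finite subgroup of the multiplicative group of a field is cyclic.)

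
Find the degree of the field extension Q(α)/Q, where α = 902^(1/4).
[Q(α):Q] = 4

α is a root of x^4 - 902. By Eisenstein's criterion at the prime p = 2 (which divides the constant term 902 but p^2 = 4 does not, since 902 is squarefree), x^4 - 902 is irreducible over Q. Hence [Q(α):Q] = 4.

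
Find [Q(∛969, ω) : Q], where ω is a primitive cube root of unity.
[Q(∛969, ω) : Q] = 6

[Q(∛969):Q] = 3 (min poly x^3 - 969, irreducible since 969 is not a perfect cube). [Q(ω):Q] = 2 (min poly x^2 + x + 1). Since Q(∛969) ⊂ R and ω ∉ R, we have ω ∉ Q(∛969), so x^2 + x + 1 remains irreducible over Q(∛969) and [Q(∛969, ω) : Q(∛969)] = 2. By the tower law, [Q(∛969, ω) : Q] = 3 · 2 = 6. (In fact Q(∛969, ω) is the splitting field of x^3 - 969 over Q.)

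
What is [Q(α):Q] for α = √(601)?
[Q(α):Q] = 2

[Q(α):Q] equals the degree of the minimal polynomial of α. Here α^2 = 601 and x^2 - 601 is irreducible (d = 601 is squarefree, ≠ 1, hence not a square), so deg(m_α) = 2. Thus [Q(α):Q] = 2.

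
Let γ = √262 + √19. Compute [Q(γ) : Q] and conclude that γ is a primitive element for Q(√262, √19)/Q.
[Q(γ) : Q] = 4 (equivalently, Q(γ) = Q(√262, √19))

Obviously Q(γ) ⊆ Q(√262, √19), and [Q(√262, √19):Q] = 4 (since 262, 19 are distinct squarefree integers > 1 with 4978 not a perfect square). To show equality we compute the minimal polynomial of γ. From γ = √262 + √19: γ^2 = 262 + 2√(4978) + 19 = 281 + 2√(4978), so γ^2 - 281 = 2√(4978); squaring, (γ^2 - 281)^2 = 4·4978, i.e. γ^4 - 562γ^2 + 78961 - 19912 = 0, i.e. γ^4 - 562γ^2 + 59049 = 0. So γ is a root of x^4 - 562x^2 + 59049. This polynomial is irreducible over Q: it has no rational root (each ±√262 ± √19 is irrational), and any factorization into two quadratics over Q would force √(4978) ∈ Q (pairing opposite roots) or √262, √19 ∈ Q (other pairings), all impossible. Hence [Q(γ):Q] = 4 = [Q(√262, √19):Q], so Q(γ) = Q(√262, √19).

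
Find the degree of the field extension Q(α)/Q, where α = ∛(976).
[Q(α):Q] = 3

The minimal polynomial of α is x^3 - 976, irreducible over Q since 976 is not a perfect cube (so x^3 - 976 has no rational root). Hence [Q(α):Q] = deg(m_α) = 3.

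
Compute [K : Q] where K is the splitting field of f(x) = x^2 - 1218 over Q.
[K : Q] = 2

f(x) = x^2 - 1218 factors as (x - √1218)(x + √1218). The splitting field is K = Q(√1218). Since 1218 is squarefree and > 1, it is not a perfect square, so x^2 - 1218 is irreducible over Q and [Q(√1218) : Q] = 2. Hence [K : Q] = 2.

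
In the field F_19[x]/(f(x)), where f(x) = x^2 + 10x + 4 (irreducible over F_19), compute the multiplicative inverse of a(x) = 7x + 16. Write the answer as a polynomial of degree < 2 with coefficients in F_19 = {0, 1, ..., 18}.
a(x)^(-1) ≡ 15x + 18 (mod f(x))

Since f is irreducible over F_19, F_19[x]/(f) is a field and a(x) ≠ 0 has an inverse. Apply the extended Euclidean algorithm to f(x) and a(x) in F_19[x]: f(x) = (11x + 17)·a(x) + (17). The last nonzero remainder is the constant 17 = gcd(f, a) in F_19. Back-substituting through the division chain expresses 17 = s(x)·a(x) + t(x)·f(x) with s(x) ≡ 8x + 2 (mod f), so (8x + 2)·a(x) ≡ 17 (mod f). Multiplying by 17^(-1) ≡ 9 in F_19 gives a(x)^(-1) ≡ 9·(8x + 2) ≡ 15x + 18 (mod f). Check: (7x + 16)·(15x + 18) = 10x^2 + 5x + 3 ≡ 1 (mod x^2 + 10x + 4).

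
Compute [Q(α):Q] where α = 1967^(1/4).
[Q(α):Q] = 4

α is a root of x^4 - 1967. By Eisenstein's criterion at the prime p = 7 (which divides the constant term 1967 but p^2 = 49 does not, since 1967 is squarefree), x^4 - 1967 is irreducible over Q. Hence [Q(α):Q] = 4.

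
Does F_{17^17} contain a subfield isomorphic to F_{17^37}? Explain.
No: F_{17^37} is not a subfield of F_{17^17}

F_{p^m} embeds in F_{p^n} iff m | n. Here 37 ∤ 17 (since 17 = 0·37 + 17 with remainder 17 ≠ 0), so F_{17^37} is not a subfield of F_{17^17}. Equivalently: if it were, the tower law would give 37 = [F_{17^37}:F_17] dividing [F_{17^17}:F_17] = 17, contradiction.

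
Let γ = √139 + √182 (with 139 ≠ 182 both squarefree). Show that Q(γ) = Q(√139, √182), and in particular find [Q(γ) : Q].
[Q(γ) : Q] = 4 (equivalently, Q(γ) = Q(√139, √182))

Obviously Q(γ) ⊆ Q(√139, √182), and [Q(√139, √182):Q] = 4 (since 139, 182 are distinct squarefree integers > 1 with 25298 not a perfect square). To show equality we compute the minimal polynomial of γ. From γ = √139 + √182: γ^2 = 139 + 2√(25298) + 182 = 321 + 2√(25298), so γ^2 - 321 = 2√(25298); squaring, (γ^2 - 321)^2 = 4·25298, i.e. γ^4 - 642γ^2 + 103041 - 101192 = 0, i.e. γ^4 - 642γ^2 + 1849 = 0. So γ is a root of x^4 - 642x^2 + 1849. This polynomial is irreducible over Q: it has no rational root (each ±√139 ± √182 is irrational), and any factorization into two quadratics over Q would force √(25298) ∈ Q (pairing opposite roots) or √139, √182 ∈ Q (other pairings), all impossible. Hence [Q(γ):Q] = 4 = [Q(√139, √182):Q], so Q(γ) = Q(√139, √182).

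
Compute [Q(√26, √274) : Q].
[Q(√26, √274) : Q] = 4

[Q(√26):Q] = 2 (min poly x^2 - 26, irreducible since 26 is squarefree > 1). For the top step, suppose √274 ∈ Q(√26), say √274 = c + d√26 with c, d ∈ Q. Squaring: 274 = c^2 + 26d^2 + 2cd√26. Since √26 ∉ Q this forces 2cd = 0. If d = 0 then √274 = c ∈ Q, contradicting 274 squarefree > 1. If c = 0 then 274 = 26d^2, so 26·274 = (26d)^2 is a perfect square in Q — but 26·274 = 7124 is not a perfect square (since 26 and 274 are distinct squarefree integers). Contradiction. Hence √274 ∉ Q(√26), so x^2 - 274 stays irreducible over Q(√26) and [Q(√26, √274) : Q(√26)] = 2. By the tower law, [Q(√26, √274) : Q] = 2 · 2 = 4.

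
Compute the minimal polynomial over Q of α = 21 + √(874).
m_α(x) = x^2 - 42x - 433

From α - 21 = √(874), squaring gives (α - 21)^2 = 874, i.e. α^2 - 42α + 441 = 874, so α^2 - 42α - 433 = 0. The discriminant of x^2 - 42x - 433 is (-42)^2 - 4·(-433) = 1764 + 1732 = 3496, and 4·(874) is not a perfect square in Q since 874 is squarefree and ≠ 1. Hence x^2 - 42x - 433 is irreducible over Q and is the minimal polynomial of α.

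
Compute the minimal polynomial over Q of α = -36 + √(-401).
m_α(x) = x^2 + 72x + 1697

From α + 36 = √(-401), squaring gives (α + 36)^2 = -401, i.e. α^2 + 72α + 1296 = -401, so α^2 + 72α + 1697 = 0. The discriminant of x^2 + 72x + 1697 is (72)^2 - 4·(1697) = 5184 - 6788 = -1604, and 4·(-401) is not a perfect square in Q since -401 is squarefree and ≠ 1. Hence x^2 + 72x + 1697 is irreducible over Q and is the minimal polynomial of α.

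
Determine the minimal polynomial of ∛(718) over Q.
m_α(x) = x^3 - 718

α satisfies α^3 = 718, so x^3 - 718 annihilates α. By the rational root test, a rational root p/q (in lowest terms) of x^3 - 718 would satisfy p^3 = 718 q^3, forcing q = 1 and p^3 = 718; but 718 is not a perfect cube, contradiction. A monic cubic over Q with no rational root is irreducible (any nontrivial factorization would include a linear factor). Hence x^3 - 718 is the minimal polynomial of α, and in particular [Q(α):Q] = 3.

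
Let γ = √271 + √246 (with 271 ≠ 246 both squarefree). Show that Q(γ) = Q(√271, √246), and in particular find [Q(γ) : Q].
[Q(γ) : Q] = 4 (equivalently, Q(γ) = Q(√271, √246))

Obviously Q(γ) ⊆ Q(√271, √246), and [Q(√271, √246):Q] = 4 (since 271, 246 are distinct squarefree integers > 1 with 66666 not a perfect square). To show equality we compute the minimal polynomial of γ. From γ = √271 + √246: γ^2 = 271 + 2√(66666) + 246 = 517 + 2√(66666), so γ^2 - 517 = 2√(66666); squaring, (γ^2 - 517)^2 = 4·66666, i.e. γ^4 - 1034γ^2 + 267289 - 266664 = 0, i.e. γ^4 - 1034γ^2 + 625 = 0. So γ is a root of x^4 - 1034x^2 + 625. This polynomial is irreducible over Q: it has no rational root (each ±√271 ± √246 is irrational), and any factorization into two quadratics over Q would force √(66666) ∈ Q (pairing opposite roots) or √271, √246 ∈ Q (other pairings), all impossible. Hence [Q(γ):Q] = 4 = [Q(√271, √246):Q], so Q(γ) = Q(√271, √246).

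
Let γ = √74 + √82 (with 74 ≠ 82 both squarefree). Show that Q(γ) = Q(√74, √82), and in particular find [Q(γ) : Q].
[Q(γ) : Q] = 4 (equivalently, Q(γ) = Q(√74, √82))

Obviously Q(γ) ⊆ Q(√74, √82), and [Q(√74, √82):Q] = 4 (since 74, 82 are distinct squarefree integers > 1 with 6068 not a perfect square). To show equality we compute the minimal polynomial of γ. From γ = √74 + √82: γ^2 = 74 + 2√(6068) + 82 = 156 + 2√(6068), so γ^2 - 156 = 2√(6068); squaring, (γ^2 - 156)^2 = 4·6068, i.e. γ^4 - 312γ^2 + 24336 - 24272 = 0, i.e. γ^4 - 312γ^2 + 64 = 0. So γ is a root of x^4 - 312x^2 + 64. This polynomial is irreducible over Q: it has no rational root (each ±√74 ± √82 is irrational), and any factorization into two quadratics over Q would force √(6068) ∈ Q (pairing opposite roots) or √74, √82 ∈ Q (other pairings), all impossible. Hence [Q(γ):Q] = 4 = [Q(√74, √82):Q], so Q(γ) = Q(√74, √82).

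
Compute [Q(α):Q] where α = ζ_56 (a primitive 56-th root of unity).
[Q(α):Q] = 24

The minimal polynomial of ζ_56 over Q is the 56-th cyclotomic polynomial Φ_56(x), which is irreducible over Q and has degree φ(56) = 24. Hence [Q(α):Q] = φ(56) = 24.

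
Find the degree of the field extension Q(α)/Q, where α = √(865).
[Q(α):Q] = 2

[Q(α):Q] equals the degree of the minimal polynomial of α. Here α^2 = 865 and x^2 - 865 is irreducible (d = 865 is squarefree, ≠ 1, hence not a square), so deg(m_α) = 2. Thus [Q(α):Q] = 2.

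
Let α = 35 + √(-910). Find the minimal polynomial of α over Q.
m_α(x) = x^2 - 70x + 2135

From α - 35 = √(-910), squaring gives (α - 35)^2 = -910, i.e. α^2 - 70α + 1225 = -910, so α^2 - 70α + 2135 = 0. The discriminant of x^2 - 70x + 2135 is (-70)^2 - 4·(2135) = 4900 - 8540 = -3640, and 4·(-910) is not a perfect square in Q since -910 is squarefree and ≠ 1. Hence x^2 - 70x + 2135 is irreducible over Q and is the minimal polynomial of α.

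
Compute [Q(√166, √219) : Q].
[Q(√166, √219) : Q] = 4

[Q(√166):Q] = 2 (min poly x^2 - 166, irreducible since 166 is squarefree > 1). For the top step, suppose √219 ∈ Q(√166), say √219 = c + d√166 with c, d ∈ Q. Squaring: 219 = c^2 + 166d^2 + 2cd√166. Since √166 ∉ Q this forces 2cd = 0. If d = 0 then √219 = c ∈ Q, contradicting 219 squarefree > 1. If c = 0 then 219 = 166d^2, so 166·219 = (166d)^2 is a perfect square in Q — but 166·219 = 36354 is not a perfect square (since 166 and 219 are distinct squarefree integers). Contradiction. Hence √219 ∉ Q(√166), so x^2 - 219 stays irreducible over Q(√166) and [Q(√166, √219) : Q(√166)] = 2. By the tower law, [Q(√166, √219) : Q] = 2 · 2 = 4.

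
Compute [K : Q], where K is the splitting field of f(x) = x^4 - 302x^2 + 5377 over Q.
[K : Q] = 4

Solving the quadratic in x^2: x^2 = (302 ± √(302^2 - 4·5377))/2 = (302 ± √69696)/2 = (302 ± 264)/2, giving x^2 = 283 or x^2 = 19. So f(x) = (x^2 - 283)(x^2 - 19) and the roots of f are ±√283, ±√19. Hence the splitting field is K = Q(√283, √19). Since 283 and 19 are distinct squarefree integers > 1, their product 5377 is not a perfect square, so √19 ∉ Q(√283). By the tower law [K:Q] = [Q(√283,√19):Q(√283)] · [Q(√283):Q] = 2 · 2 = 4.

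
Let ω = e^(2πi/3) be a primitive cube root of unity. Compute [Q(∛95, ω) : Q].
[Q(∛95, ω) : Q] = 6

[Q(∛95):Q] = 3 (min poly x^3 - 95, irreducible since 95 is not a perfect cube). [Q(ω):Q] = 2 (min poly x^2 + x + 1). Since Q(∛95) ⊂ R and ω ∉ R, we have ω ∉ Q(∛95), so x^2 + x + 1 remains irreducible over Q(∛95) and [Q(∛95, ω) : Q(∛95)] = 2. By the tower law, [Q(∛95, ω) : Q] = 3 · 2 = 6. (In fact Q(∛95, ω) is the splitting field of x^3 - 95 over Q.)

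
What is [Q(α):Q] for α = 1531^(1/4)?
[Q(α):Q] = 4

α is a root of x^4 - 1531. By Eisenstein's criterion at the prime p = 1531 (which divides the constant term 1531 but p^2 = 2343961 does not, since 1531 is squarefree), x^4 - 1531 is irreducible over Q. Hence [Q(α):Q] = 4.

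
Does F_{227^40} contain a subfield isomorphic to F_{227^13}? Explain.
No: F_{227^13} is not a subfield of F_{227^40}

F_{p^m} embeds in F_{p^n} iff m | n. Here 13 ∤ 40 (since 40 = 3·13 + 1 with remainder 1 ≠ 0), so F_{227^13} is not a subfield of F_{227^40}. Equivalently: if it were, the tower law would give 13 = [F_{227^13}:F_227] dividing [F_{227^40}:F_227] = 40, contradiction.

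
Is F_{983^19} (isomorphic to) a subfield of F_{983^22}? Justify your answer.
No: F_{983^19} is not a subfield of F_{983^22}

F_{p^m} embeds in F_{p^n} iff m | n. Here 19 ∤ 22 (since 22 = 1·19 + 3 with remainder 3 ≠ 0), so F_{983^19} is not a subfield of F_{983^22}. Equivalently: if it were, the tower law would give 19 = [F_{983^19}:F_983] dividing [F_{983^22}:F_983] = 22, contradiction.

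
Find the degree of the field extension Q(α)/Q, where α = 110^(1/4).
[Q(α):Q] = 4

α is a root of x^4 - 110. By Eisenstein's criterion at the prime p = 2 (which divides the constant term 110 but p^2 = 4 does not, since 110 is squarefree), x^4 - 110 is irreducible over Q. Hence [Q(α):Q] = 4.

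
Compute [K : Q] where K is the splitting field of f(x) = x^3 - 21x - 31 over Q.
[K : Q] = 6

By the rational root test, any rational root of the monic integer polynomial f(x) = x^3 - 21x - 31 must be an integer dividing the constant term -31, i.e. one of ±{1, 31}. Evaluating: f(1) = -51, f(-1) = -11, f(31) = 29109, f(-31) = -29171; none is 0, so f has no rational root and is therefore irreducible over Q (a cubic with no linear factor over a field is irreducible). For an irreducible cubic, the Galois group is A_3 or S_3 according as the discriminant disc(f) = -4a^3 - 27b^2 = -4·(-21)^3 - 27·(-31)^2 = 11097 is or is not a square in Q. Here disc(f) = 11097 is not a perfect square in Q, so the Galois group of f over Q is not contained in A_3 and must be all of S_3. The splitting field has degree |S_3| = 6 over Q, so [K : Q] = 6.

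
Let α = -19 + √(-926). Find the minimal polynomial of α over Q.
m_α(x) = x^2 + 38x + 1287

From α + 19 = √(-926), squaring gives (α + 19)^2 = -926, i.e. α^2 + 38α + 361 = -926, so α^2 + 38α + 1287 = 0. The discriminant of x^2 + 38x + 1287 is (38)^2 - 4·(1287) = 1444 - 5148 = -3704, and 4·(-926) is not a perfect square in Q since -926 is squarefree and ≠ 1. Hence x^2 + 38x + 1287 is irreducible over Q and is the minimal polynomial of α.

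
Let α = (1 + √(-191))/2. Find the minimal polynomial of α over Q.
m_α(x) = x^2 - x + 48

From 2α - 1 = √(-191), squaring gives (2α - 1)^2 = -191, i.e. 4α^2 - 4α + 1 = -191, so α^2 - α + (1 + 191)/4 = 0. Since -191 ≡ 1 (mod 4), (1 + 191)/4 = 48 ∈ Z. The polynomial x^2 - x + 48 has discriminant 1 - 4·(48) = -191, which is not a perfect square in Q (d = -191 is squarefree and ≠ 1), so x^2 - x + 48 is irreducible over Q. It is the minimal polynomial of α.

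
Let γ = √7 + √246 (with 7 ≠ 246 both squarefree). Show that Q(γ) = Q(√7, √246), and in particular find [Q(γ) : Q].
[Q(γ) : Q] = 4 (equivalently, Q(γ) = Q(√7, √246))

Obviously Q(γ) ⊆ Q(√7, √246), and [Q(√7, √246):Q] = 4 (since 7, 246 are distinct squarefree integers > 1 with 1722 not a perfect square). To show equality we compute the minimal polynomial of γ. From γ = √7 + √246: γ^2 = 7 + 2√(1722) + 246 = 253 + 2√(1722), so γ^2 - 253 = 2√(1722); squaring, (γ^2 - 253)^2 = 4·1722, i.e. γ^4 - 506γ^2 + 64009 - 6888 = 0, i.e. γ^4 - 506γ^2 + 57121 = 0. So γ is a root of x^4 - 506x^2 + 57121. This polynomial is irreducible over Q: it has no rational root (each ±√7 ± √246 is irrational), and any factorization into two quadratics over Q would force √(1722) ∈ Q (pairing opposite roots) or √7, √246 ∈ Q (other pairings), all impossible. Hence [Q(γ):Q] = 4 = [Q(√7, √246):Q], so Q(γ) = Q(√7, √246).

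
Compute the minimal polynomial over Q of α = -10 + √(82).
m_α(x) = x^2 + 20x + 18

From α + 10 = √(82), squaring gives (α + 10)^2 = 82, i.e. α^2 + 20α + 100 = 82, so α^2 + 20α + 18 = 0. The discriminant of x^2 + 20x + 18 is (20)^2 - 4·(18) = 400 - 72 = 328, and 4·(82) is not a perfect square in Q since 82 is squarefree and ≠ 1. Hence x^2 + 20x + 18 is irreducible over Q and is the minimal polynomial of α.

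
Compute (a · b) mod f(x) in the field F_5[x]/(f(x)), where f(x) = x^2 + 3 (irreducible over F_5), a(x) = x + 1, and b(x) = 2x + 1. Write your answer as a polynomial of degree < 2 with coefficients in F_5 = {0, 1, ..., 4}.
a · b ≡ 3x (mod f(x))

Multiply in F_5[x]: a(x)·b(x) = (x + 1)·(2x + 1) = 2x^2 + 3x + 1. This has degree ≥ 2, so divide by f(x) over F_5: 2x^2 + 3x + 1 = (2)·(x^2 + 3) + (3x). Hence a·b ≡ 3x (mod f). (F_5[x]/(f) is a field with 5^2 = 25 elements since f is irreducible of degree 2.)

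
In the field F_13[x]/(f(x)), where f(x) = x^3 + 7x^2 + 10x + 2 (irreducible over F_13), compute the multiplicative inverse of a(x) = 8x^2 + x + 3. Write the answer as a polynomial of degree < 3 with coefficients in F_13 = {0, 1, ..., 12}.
a(x)^(-1) ≡ 11x^2 + x + 1 (mod f(x))

Since f is irreducible over F_13, F_13[x]/(f) is a field and a(x) ≠ 0 has an inverse. Apply the extended Euclidean algorithm to f(x) and a(x) in F_13[x]: f(x) = (5x + 10)·a(x) + (11x + 11);  a(x) = (9x + 10)·(11x + 11) + (10). The last nonzero remainder is the constant 10 = gcd(f, a) in F_13. Back-substituting through the division chain expresses 10 = s(x)·a(x) + t(x)·f(x) with s(x) ≡ 6x^2 + 10x + 10 (mod f), so (6x^2 + 10x + 10)·a(x) ≡ 10 (mod f). Multiplying by 10^(-1) ≡ 4 in F_13 gives a(x)^(-1) ≡ 4·(6x^2 + 10x + 10) ≡ 11x^2 + x + 1 (mod f). Check: (8x^2 + x + 3)·(11x^2 + x + 1) = 10x^4 + 6x^3 + 3x^2 + 4x + 3 ≡ 1 (mod x^3 + 7x^2 + 10x + 2).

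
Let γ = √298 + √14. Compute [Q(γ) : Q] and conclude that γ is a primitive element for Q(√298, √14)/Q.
[Q(γ) : Q] = 4 (equivalently, Q(γ) = Q(√298, √14))

Obviously Q(γ) ⊆ Q(√298, √14), and [Q(√298, √14):Q] = 4 (since 298, 14 are distinct squarefree integers > 1 with 4172 not a perfect square). To show equality we compute the minimal polynomial of γ. From γ = √298 + √14: γ^2 = 298 + 2√(4172) + 14 = 312 + 2√(4172), so γ^2 - 312 = 2√(4172); squaring, (γ^2 - 312)^2 = 4·4172, i.e. γ^4 - 624γ^2 + 97344 - 16688 = 0, i.e. γ^4 - 624γ^2 + 80656 = 0. So γ is a root of x^4 - 624x^2 + 80656. This polynomial is irreducible over Q: it has no rational root (each ±√298 ± √14 is irrational), and any factorization into two quadratics over Q would force √(4172) ∈ Q (pairing opposite roots) or √298, √14 ∈ Q (other pairings), all impossible. Hence [Q(γ):Q] = 4 = [Q(√298, √14):Q], so Q(γ) = Q(√298, √14).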